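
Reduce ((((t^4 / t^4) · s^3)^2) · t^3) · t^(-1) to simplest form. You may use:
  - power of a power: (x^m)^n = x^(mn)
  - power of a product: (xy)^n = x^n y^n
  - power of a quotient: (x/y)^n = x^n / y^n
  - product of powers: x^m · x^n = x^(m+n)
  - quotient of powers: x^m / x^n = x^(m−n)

((((t^4 / t^4) · s^3)^2) · t^3) · t^(-1)
= ((((t^4 / t^4)^2) · ((s^3)^2)) · t^3) · t^(-1)    [power of a product]
= (((((t^4)^2) / ((t^4)^2)) · ((s^3)^2)) · t^3) · t^(-1)    [power of a quotient]
= (((t^8 / ((t^4)^2)) · ((s^3)^2)) · t^3) · t^(-1)    [power of a power]
= (((t^8 / t^8) · ((s^3)^2)) · t^3) · t^(-1)    [power of a power]
= ((t^0 · ((s^3)^2)) · t^3) · t^(-1)    [quotient of powers]
= ((t^0 · s^6) · t^3) · t^(-1)    [power of a power]
= s^6t^2    [product of powers]

s^6t^2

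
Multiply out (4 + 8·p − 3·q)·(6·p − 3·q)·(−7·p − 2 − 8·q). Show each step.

−264·p^2 − 48·p − 24·p·q + 24·q + 78·q^2 − 336·p^3 − 90·p^2·q + 273·p·q^2 − 72·q^3

(4 + 8·p − 3·q)·(6·p − 3·q)·(−7·p − 2 − 8·q)
= (24·p − 12·q + 48·p^2 − 24·p·q − 18·p·q + 9·q^2)·(−7·p − 2 − 8·q)    [distributive law]
= (24·p − 12·q + 48·p^2 − 42·p·q + 9·q^2)·(−7·p − 2 − 8·q)    [combine like terms]
= −168·p^2 − 48·p − 192·p·q + 84·p·q + 24·q + 96·q^2 − 336·p^3 − 96·p^2 − 384·p^2·q + 294·p^2·q + 84·p·q + 336·p·q^2 − 63·p·q^2 − 18·q^2 − 72·q^3    [distributive law]
= −264·p^2 − 48·p − 24·p·q + 24·q + 78·q^2 − 336·p^3 − 90·p^2·q + 273·p·q^2 − 72·q^3    [combine like terms]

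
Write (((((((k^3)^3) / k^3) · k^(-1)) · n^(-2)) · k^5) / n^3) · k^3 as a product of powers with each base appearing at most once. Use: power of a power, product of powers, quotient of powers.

k^13n^(-5)

(((((((k^3)^3) / k^3) · k^(-1)) · n^(-2)) · k^5) / n^3) · k^3
= (((((k^9 / k^3) · k^(-1)) · n^(-2)) · k^5) / n^3) · k^3    [power of a power]
= ((((k^6 · k^(-1)) · n^(-2)) · k^5) / n^3) · k^3    [quotient of powers]
= (((k^5 · n^(-2)) · k^5) / n^3) · k^3    [product of powers]
= k^13n^(-5)    [quotient of powers; product of powers]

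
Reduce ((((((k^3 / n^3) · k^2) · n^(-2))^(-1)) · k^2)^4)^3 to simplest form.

k^(-36)·n^60

((((((k^3 / n^3) · k^2) · n^(-2))^(-1)) · k^2)^4)^3
= (((((k^3 / n^3) · k^2) · n^(-2))^(-1)) · k^2)^12    [power of a power]
= (((((k^3 / n^3) · k^2) · n^(-2))^(-1))^12) · ((k^2)^12)    [power of a product]
= ((((k^3 / n^3) · k^2) · n^(-2))^(-12)) · ((k^2)^12)    [power of a power]
= ((((k^3 / n^3) · k^2)^(-12)) · ((n^(-2))^(-12))) · ((k^2)^12)    [power of a product]
= ((((k^3 / n^3)^(-12)) · ((k^2)^(-12))) · ((n^(-2))^(-12))) · ((k^2)^12)    [power of a product]
= (((((k^3)^(-12)) / ((n^3)^(-12))) · ((k^2)^(-12))) · ((n^(-2))^(-12))) · ((k^2)^12)    [power of a quotient]
= (((k^(-36) / ((n^3)^(-12))) · ((k^2)^(-12))) · ((n^(-2))^(-12))) · ((k^2)^12)    [power of a power]
= (((k^(-36) / n^(-36)) · ((k^2)^(-12))) · ((n^(-2))^(-12))) · ((k^2)^12)    [power of a power]
= (((k^(-36) / n^(-36)) · k^(-24)) · ((n^(-2))^(-12))) · ((k^2)^12)    [power of a power]
= (((k^(-36) / n^(-36)) · k^(-24)) · n^24) · ((k^2)^12)    [power of a power]
= (((k^(-36) / n^(-36)) · k^(-24)) · n^24) · k^24    [power of a power]
= k^(-36)·n^60    [quotient of powers; product of powers]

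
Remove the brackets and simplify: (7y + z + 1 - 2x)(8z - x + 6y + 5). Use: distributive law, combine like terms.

62yz - 19xy + 42y² + 41y + 8z² - 17xz + 13z - 11x + 5 + 2x²

(7y + z + 1 - 2x)(8z - x + 6y + 5)
= 56yz - 7xy + 42y² + 35y + 8z² - xz + 6yz + 5z + 8z - x + 6y + 5 - 16xz + 2x² - 12xy - 10x    [distributive law]
= 62yz - 19xy + 42y² + 41y + 8z² - 17xz + 13z - 11x + 5 + 2x²    [combine like terms]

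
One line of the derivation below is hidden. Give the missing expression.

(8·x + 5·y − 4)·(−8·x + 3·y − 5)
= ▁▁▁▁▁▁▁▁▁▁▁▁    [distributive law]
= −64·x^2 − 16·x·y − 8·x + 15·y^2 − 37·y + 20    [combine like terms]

After distributive law, the bracketed line is:

−64·x^2 + 24·x·y − 40·x − 40·x·y + 15·y^2 − 25·y + 32·x − 12·y + 20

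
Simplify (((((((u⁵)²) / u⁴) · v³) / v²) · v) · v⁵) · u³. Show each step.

u⁹v⁷

(((((((u⁵)²) / u⁴) · v³) / v²) · v) · v⁵) · u³
= (((((u¹⁰ / u⁴) · v³) / v²) · v) · v⁵) · u³    [power of a power]
= ((((u⁶ · v³) / v²) · v) · v⁵) · u³    [quotient of powers]
= u⁹v⁷    [quotient of powers; product of powers]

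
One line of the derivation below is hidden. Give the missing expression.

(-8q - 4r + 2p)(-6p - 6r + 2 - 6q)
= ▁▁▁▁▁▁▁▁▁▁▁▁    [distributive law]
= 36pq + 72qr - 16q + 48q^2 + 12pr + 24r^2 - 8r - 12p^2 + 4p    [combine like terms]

By distributive law:

48pq + 48qr - 16q + 48q^2 + 24pr + 24r^2 - 8r + 24qr - 12p^2 - 12pr + 4p - 12pq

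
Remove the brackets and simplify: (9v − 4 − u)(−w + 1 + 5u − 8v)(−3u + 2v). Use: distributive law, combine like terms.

(9v − 4 − u)(−w + 1 + 5u − 8v)(−3u + 2v)
= (−9vw + 9v + 45uv − 72v² + 4w − 4 − 20u + 32v + uw − u − 5u² + 8uv)(−3u + 2v)    [distributive law]
= (−9vw + 41v + 53uv − 72v² + 4w − 4 − 21u + uw − 5u²)(−3u + 2v)    [combine like terms]
= 27uvw − 18v²w − 123uv + 82v² − 159u²v + 106uv² + 216uv² − 144v³ − 12uw + 8vw + 12u − 8v + 63u² − 42uv − 3u²w + 2uvw + 15u³ − 10u²v    [distributive law]
= 29uvw − 18v²w − 165uv + 82v² − 169u²v + 322uv² − 144v³ − 12uw + 8vw + 12u − 8v + 63u² − 3u²w + 15u³    [combine like terms]

29uvw − 18v²w − 165uv + 82v² − 169u²v + 322uv² − 144v³ − 12uw + 8vw + 12u − 8v + 63u² − 3u²w + 15u³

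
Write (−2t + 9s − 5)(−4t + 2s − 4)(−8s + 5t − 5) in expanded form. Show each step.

(−2t + 9s − 5)(−4t + 2s − 4)(−8s + 5t − 5)
= (8t² − 4st + 8t − 36st + 18s² − 36s + 20t − 10s + 20)(−8s + 5t − 5)    [distributive law]
= (8t² − 40st + 28t + 18s² − 46s + 20)(−8s + 5t − 5)    [combine like terms]
= −64st² + 40t³ − 40t² + 320s²t − 200st² + 200st − 224st + 140t² − 140t − 144s³ + 90s²t − 90s² + 368s² − 230st + 230s − 160s + 100t − 100    [distributive law]
= −264st² + 40t³ + 100t² + 410s²t − 254st − 40t − 144s³ + 278s² + 70s − 100    [combine like terms]

−264st² + 40t³ + 100t² + 410s²t − 254st − 40t − 144s³ + 278s² + 70s − 100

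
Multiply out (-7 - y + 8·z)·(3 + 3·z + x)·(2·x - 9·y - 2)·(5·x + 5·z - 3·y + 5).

(-7 - y + 8·z)·(3 + 3·z + x)·(2·x - 9·y - 2)·(5·x + 5·z - 3·y + 5)
= (-21 - 21·z - 7·x - 3·y - 3·y·z - x·y + 24·z + 24·z^2 + 8·x·z)·(2·x - 9·y - 2)·(5·x + 5·z - 3·y + 5)    [distributive law]
= (-21 + 3·z - 7·x - 3·y - 3·y·z - x·y + 24·z^2 + 8·x·z)·(2·x - 9·y - 2)·(5·x + 5·z - 3·y + 5)    [combine like terms]
= (-42·x + 189·y + 42 + 6·x·z - 27·y·z - 6·z - 14·x^2 + 63·x·y + 14·x - 6·x·y + 27·y^2 + 6·y - 6·x·y·z + 27·y^2·z + 6·y·z - 2·x^2·y + 9·x·y^2 + 2·x·y + 48·x·z^2 - 216·y·z^2 - 48·z^2 + 16·x^2·z - 72·x·y·z - 16·x·z)·(5·x + 5·z - 3·y + 5)    [distributive law]
= (-28·x + 195·y + 42 - 10·x·z - 21·y·z - 6·z - 14·x^2 + 59·x·y + 27·y^2 - 78·x·y·z + 27·y^2·z - 2·x^2·y + 9·x·y^2 + 48·x·z^2 - 216·y·z^2 - 48·z^2 + 16·x^2·z)·(5·x + 5·z - 3·y + 5)    [combine like terms]
= -140·x^2 - 140·x·z + 84·x·y - 140·x + 975·x·y + 975·y·z - 585·y^2 + 975·y + 210·x + 210·z - 126·y + 210 - 50·x^2·z - 50·x·z^2 + 30·x·y·z - 50·x·z - 105·x·y·z - 105·y·z^2 + 63·y^2·z - 105·y·z - 30·x·z - 30·z^2 + 18·y·z - 30·z - 70·x^3 - 70·x^2·z + 42·x^2·y - 70·x^2 + 295·x^2·y + 295·x·y·z - 177·x·y^2 + 295·x·y + 135·x·y^2 + 135·y^2·z - 81·y^3 + 135·y^2 - 390·x^2·y·z - 390·x·y·z^2 + 234·x·y^2·z - 390·x·y·z + 135·x·y^2·z + 135·y^2·z^2 - 81·y^3·z + 135·y^2·z - 10·x^3·y - 10·x^2·y·z + 6·x^2·y^2 - 10·x^2·y + 45·x^2·y^2 + 45·x·y^2·z - 27·x·y^3 + 45·x·y^2 + 240·x^2·z^2 + 240·x·z^3 - 144·x·y·z^2 + 240·x·z^2 - 1080·x·y·z^2 - 1080·y·z^3 + 648·y^2·z^2 - 1080·y·z^2 - 240·x·z^2 - 240·z^3 + 144·y·z^2 - 240·z^2 + 80·x^3·z + 80·x^2·z^2 - 48·x^2·y·z + 80·x^2·z    [distributive law]
= -210·x^2 - 220·x·z + 1354·x·y + 70·x + 888·y·z - 450·y^2 + 849·y + 180·z + 210 - 40·x^2·z - 50·x·z^2 - 170·x·y·z - 1041·y·z^2 + 333·y^2·z - 270·z^2 - 70·x^3 + 327·x^2·y + 3·x·y^2 - 81·y^3 - 448·x^2·y·z - 1614·x·y·z^2 + 414·x·y^2·z + 783·y^2·z^2 - 81·y^3·z - 10·x^3·y + 51·x^2·y^2 - 27·x·y^3 + 320·x^2·z^2 + 240·x·z^3 - 1080·y·z^3 - 240·z^3 + 80·x^3·z    [combine like terms]

-210·x^2 - 220·x·z + 1354·x·y + 70·x + 888·y·z - 450·y^2 + 849·y + 180·z + 210 - 40·x^2·z - 50·x·z^2 - 170·x·y·z - 1041·y·z^2 + 333·y^2·z - 270·z^2 - 70·x^3 + 327·x^2·y + 3·x·y^2 - 81·y^3 - 448·x^2·y·z - 1614·x·y·z^2 + 414·x·y^2·z + 783·y^2·z^2 - 81·y^3·z - 10·x^3·y + 51·x^2·y^2 - 27·x·y^3 + 320·x^2·z^2 + 240·x·z^3 - 1080·y·z^3 - 240·z^3 + 80·x^3·z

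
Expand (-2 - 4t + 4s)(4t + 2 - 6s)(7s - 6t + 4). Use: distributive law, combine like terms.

-72st + 32t² - 40t + 52s - 16 + 44s² - 352st² + 96t³ + 424s²t - 168s³

(-2 - 4t + 4s)(4t + 2 - 6s)(7s - 6t + 4)
= (-8t - 4 + 12s - 16t² - 8t + 24st + 16st + 8s - 24s²)(7s - 6t + 4)    [distributive law]
= (-16t - 4 + 20s - 16t² + 40st - 24s²)(7s - 6t + 4)    [combine like terms]
= -112st + 96t² - 64t - 28s + 24t - 16 + 140s² - 120st + 80s - 112st² + 96t³ - 64t² + 280s²t - 240st² + 160st - 168s³ + 144s²t - 96s²    [distributive law]
= -72st + 32t² - 40t + 52s - 16 + 44s² - 352st² + 96t³ + 424s²t - 168s³    [combine like terms]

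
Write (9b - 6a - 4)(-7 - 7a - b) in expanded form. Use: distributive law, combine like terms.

(9b - 6a - 4)(-7 - 7a - b)
= -63b - 63ab - 9b² + 42a + 42a² + 6ab + 28 + 28a + 4b    [distributive law]
= -59b - 57ab - 9b² + 70a + 42a² + 28    [combine like terms]

-59b - 57ab - 9b² + 70a + 42a² + 28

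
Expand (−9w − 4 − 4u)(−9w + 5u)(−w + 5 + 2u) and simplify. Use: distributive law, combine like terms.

−81w^3 + 369w^2 + 171uw^2 + 47uw + 2u^2w + 180w − 100u − 140u^2 − 40u^3

(−9w − 4 − 4u)(−9w + 5u)(−w + 5 + 2u)
= (81w^2 − 45uw + 36w − 20u + 36uw − 20u^2)(−w + 5 + 2u)    [distributive law]
= (81w^2 − 9uw + 36w − 20u − 20u^2)(−w + 5 + 2u)    [combine like terms]
= −81w^3 + 405w^2 + 162uw^2 + 9uw^2 − 45uw − 18u^2w − 36w^2 + 180w + 72uw + 20uw − 100u − 40u^2 + 20u^2w − 100u^2 − 40u^3    [distributive law]
= −81w^3 + 369w^2 + 171uw^2 + 47uw + 2u^2w + 180w − 100u − 140u^2 − 40u^3    [combine like terms]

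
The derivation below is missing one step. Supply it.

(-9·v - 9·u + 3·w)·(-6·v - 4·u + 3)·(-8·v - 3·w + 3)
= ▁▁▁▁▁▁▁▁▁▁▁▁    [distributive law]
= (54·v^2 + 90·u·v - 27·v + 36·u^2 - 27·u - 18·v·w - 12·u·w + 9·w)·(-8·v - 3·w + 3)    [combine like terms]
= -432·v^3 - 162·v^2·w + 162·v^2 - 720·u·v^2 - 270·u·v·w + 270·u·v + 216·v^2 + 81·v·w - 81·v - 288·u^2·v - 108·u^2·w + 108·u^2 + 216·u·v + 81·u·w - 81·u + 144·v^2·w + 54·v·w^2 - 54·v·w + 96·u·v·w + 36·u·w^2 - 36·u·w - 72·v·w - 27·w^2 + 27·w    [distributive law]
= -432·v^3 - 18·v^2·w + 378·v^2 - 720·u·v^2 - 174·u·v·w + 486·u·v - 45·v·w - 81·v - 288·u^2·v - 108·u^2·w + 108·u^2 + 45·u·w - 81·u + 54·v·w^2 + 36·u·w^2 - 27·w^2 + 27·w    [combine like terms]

By distributive law:

(54·v^2 + 36·u·v - 27·v + 54·u·v + 36·u^2 - 27·u - 18·v·w - 12·u·w + 9·w)·(-8·v - 3·w + 3)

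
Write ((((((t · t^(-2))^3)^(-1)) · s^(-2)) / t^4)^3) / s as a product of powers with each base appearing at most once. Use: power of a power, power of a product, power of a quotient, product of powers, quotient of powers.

s^(-7)t^(-3)

((((((t · t^(-2))^3)^(-1)) · s^(-2)) / t^4)^3) / s
= ((((((t · t^(-2))^3)^(-1)) · s^(-2))^3) / ((t^4)^3)) / s    [power of a quotient]
= ((((((t · t^(-2))^3)^(-1))^3) · ((s^(-2))^3)) / ((t^4)^3)) / s    [power of a product]
= (((((t · t^(-2))^3)^(-3)) · ((s^(-2))^3)) / ((t^4)^3)) / s    [power of a power]
= ((((t · t^(-2))^(-9)) · ((s^(-2))^3)) / ((t^4)^3)) / s    [power of a power]
= ((((t^(-9)) · ((t^(-2))^(-9))) · ((s^(-2))^3)) / ((t^4)^3)) / s    [power of a product]
= (((t^(-9) · t^18) · ((s^(-2))^3)) / ((t^4)^3)) / s    [power of a power]
= ((t^9 · ((s^(-2))^3)) / ((t^4)^3)) / s    [product of powers]
= ((t^9 · s^(-6)) / ((t^4)^3)) / s    [power of a power]
= ((t^9 · s^(-6)) / t^12) / s    [power of a power]
= s^(-7)t^(-3)    [quotient of powers]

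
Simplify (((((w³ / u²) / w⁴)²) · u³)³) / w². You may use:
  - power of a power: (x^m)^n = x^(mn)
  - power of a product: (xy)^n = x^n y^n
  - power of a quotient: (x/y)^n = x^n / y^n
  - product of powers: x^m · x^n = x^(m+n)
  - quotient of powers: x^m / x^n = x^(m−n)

u⁻³·w⁻⁸

(((((w³ / u²) / w⁴)²) · u³)³) / w²
= (((((w³ / u²) / w⁴)²)³) · ((u³)³)) / w²    [power of a product]
= ((((w³ / u²) / w⁴)⁶) · ((u³)³)) / w²    [power of a power]
= ((((w³ / u²)⁶) / ((w⁴)⁶)) · ((u³)³)) / w²    [power of a quotient]
= (((((w³)⁶) / ((u²)⁶)) / ((w⁴)⁶)) · ((u³)³)) / w²    [power of a quotient]
= (((w¹⁸ / ((u²)⁶)) / ((w⁴)⁶)) · ((u³)³)) / w²    [power of a power]
= (((w¹⁸ / u¹²) / ((w⁴)⁶)) · ((u³)³)) / w²    [power of a power]
= (((w¹⁸ / u¹²) / w²⁴) · ((u³)³)) / w²    [power of a power]
= (((w¹⁸ / u¹²) / w²⁴) · u⁹) / w²    [power of a power]
= u⁻³·w⁻⁸    [quotient of powers; product of powers]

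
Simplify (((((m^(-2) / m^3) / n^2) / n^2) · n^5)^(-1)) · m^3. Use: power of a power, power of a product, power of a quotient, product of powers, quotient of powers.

(((((m^(-2) / m^3) / n^2) / n^2) · n^5)^(-1)) · m^3
= (((((m^(-2) / m^3) / n^2) / n^2)^(-1)) · ((n^5)^(-1))) · m^3    [power of a product]
= (((((m^(-2) / m^3) / n^2)^(-1)) / ((n^2)^(-1))) · ((n^5)^(-1))) · m^3    [power of a quotient]
= (((((m^(-2) / m^3)^(-1)) / ((n^2)^(-1))) / ((n^2)^(-1))) · ((n^5)^(-1))) · m^3    [power of a quotient]
= ((((((m^(-2))^(-1)) / ((m^3)^(-1))) / ((n^2)^(-1))) / ((n^2)^(-1))) · ((n^5)^(-1))) · m^3    [power of a quotient]
= ((((m^2 / ((m^3)^(-1))) / ((n^2)^(-1))) / ((n^2)^(-1))) · ((n^5)^(-1))) · m^3    [power of a power]
= ((((m^2 / m^(-3)) / ((n^2)^(-1))) / ((n^2)^(-1))) · ((n^5)^(-1))) · m^3    [power of a power]
= (((m^5 / ((n^2)^(-1))) / ((n^2)^(-1))) · ((n^5)^(-1))) · m^3    [quotient of powers]
= (((m^5 / n^(-2)) / ((n^2)^(-1))) · ((n^5)^(-1))) · m^3    [power of a power]
= (((m^5 / n^(-2)) / n^(-2)) · ((n^5)^(-1))) · m^3    [power of a power]
= (((m^5 / n^(-2)) / n^(-2)) · n^(-5)) · m^3    [power of a power]
= m^8n^(-1)    [quotient of powers; product of powers]

m^8n^(-1)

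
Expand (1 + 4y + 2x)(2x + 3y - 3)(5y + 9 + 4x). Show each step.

(1 + 4y + 2x)(2x + 3y - 3)(5y + 9 + 4x)
= (2x + 3y - 3 + 8xy + 12y^2 - 12y + 4x^2 + 6xy - 6x)(5y + 9 + 4x)    [distributive law]
= (-4x - 9y - 3 + 14xy + 12y^2 + 4x^2)(5y + 9 + 4x)    [combine like terms]
= -20xy - 36x - 16x^2 - 45y^2 - 81y - 36xy - 15y - 27 - 12x + 70xy^2 + 126xy + 56x^2y + 60y^3 + 108y^2 + 48xy^2 + 20x^2y + 36x^2 + 16x^3    [distributive law]
= 70xy - 48x + 20x^2 + 63y^2 - 96y - 27 + 118xy^2 + 76x^2y + 60y^3 + 16x^3    [combine like terms]

70xy - 48x + 20x^2 + 63y^2 - 96y - 27 + 118xy^2 + 76x^2y + 60y^3 + 16x^3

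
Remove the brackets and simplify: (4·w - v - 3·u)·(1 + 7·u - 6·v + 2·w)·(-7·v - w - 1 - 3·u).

-v·w - 12·w^2 - 4·w - 31·u·w - 87·u·v·w - 46·u·w^2 - 45·u^2·w + 176·v^2·w - 30·v·w^2 - 8·w^3 + v^2 + v + 13·u·v - 95·u·v^2 + 114·u^2·v - 42·v^3 + 3·u + 30·u^2 + 63·u^3

(4·w - v - 3·u)·(1 + 7·u - 6·v + 2·w)·(-7·v - w - 1 - 3·u)
= (4·w + 28·u·w - 24·v·w + 8·w^2 - v - 7·u·v + 6·v^2 - 2·v·w - 3·u - 21·u^2 + 18·u·v - 6·u·w)·(-7·v - w - 1 - 3·u)    [distributive law]
= (4·w + 22·u·w - 26·v·w + 8·w^2 - v + 11·u·v + 6·v^2 - 3·u - 21·u^2)·(-7·v - w - 1 - 3·u)    [combine like terms]
= -28·v·w - 4·w^2 - 4·w - 12·u·w - 154·u·v·w - 22·u·w^2 - 22·u·w - 66·u^2·w + 182·v^2·w + 26·v·w^2 + 26·v·w + 78·u·v·w - 56·v·w^2 - 8·w^3 - 8·w^2 - 24·u·w^2 + 7·v^2 + v·w + v + 3·u·v - 77·u·v^2 - 11·u·v·w - 11·u·v - 33·u^2·v - 42·v^3 - 6·v^2·w - 6·v^2 - 18·u·v^2 + 21·u·v + 3·u·w + 3·u + 9·u^2 + 147·u^2·v + 21·u^2·w + 21·u^2 + 63·u^3    [distributive law]
= -v·w - 12·w^2 - 4·w - 31·u·w - 87·u·v·w - 46·u·w^2 - 45·u^2·w + 176·v^2·w - 30·v·w^2 - 8·w^3 + v^2 + v + 13·u·v - 95·u·v^2 + 114·u^2·v - 42·v^3 + 3·u + 30·u^2 + 63·u^3    [combine like terms]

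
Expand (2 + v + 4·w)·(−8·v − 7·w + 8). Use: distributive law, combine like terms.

−8·v + 18·w + 16 − 8·v² − 39·v·w − 28·w²

(2 + v + 4·w)·(−8·v − 7·w + 8)
= −16·v − 14·w + 16 − 8·v² − 7·v·w + 8·v − 32·v·w − 28·w² + 32·w    [distributive law]
= −8·v + 18·w + 16 − 8·v² − 39·v·w − 28·w²    [combine like terms]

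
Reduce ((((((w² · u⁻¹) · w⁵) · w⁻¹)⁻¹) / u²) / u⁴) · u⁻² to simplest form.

((((((w² · u⁻¹) · w⁵) · w⁻¹)⁻¹) / u²) / u⁴) · u⁻²
= ((((((w² · u⁻¹) · w⁵)⁻¹) · ((w⁻¹)⁻¹)) / u²) / u⁴) · u⁻²    [power of a product]
= ((((((w² · u⁻¹)⁻¹) · ((w⁵)⁻¹)) · ((w⁻¹)⁻¹)) / u²) / u⁴) · u⁻²    [power of a product]
= (((((((w²)⁻¹) · ((u⁻¹)⁻¹)) · ((w⁵)⁻¹)) · ((w⁻¹)⁻¹)) / u²) / u⁴) · u⁻²    [power of a product]
= (((((w⁻² · ((u⁻¹)⁻¹)) · ((w⁵)⁻¹)) · ((w⁻¹)⁻¹)) / u²) / u⁴) · u⁻²    [power of a power]
= (((((w⁻² · u) · ((w⁵)⁻¹)) · ((w⁻¹)⁻¹)) / u²) / u⁴) · u⁻²    [power of a power]
= (((((w⁻² · u) · w⁻⁵) · ((w⁻¹)⁻¹)) / u²) / u⁴) · u⁻²    [power of a power]
= (((((w⁻² · u) · w⁻⁵) · w) / u²) / u⁴) · u⁻²    [power of a power]
= u⁻⁷w⁻⁶    [quotient of powers; product of powers]

u⁻⁷w⁻⁶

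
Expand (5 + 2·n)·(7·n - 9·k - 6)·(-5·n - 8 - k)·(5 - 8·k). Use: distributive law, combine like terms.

(5 + 2·n)·(7·n - 9·k - 6)·(-5·n - 8 - k)·(5 - 8·k)
= (35·n - 45·k - 30 + 14·n² - 18·k·n - 12·n)·(-5·n - 8 - k)·(5 - 8·k)    [distributive law]
= (23·n - 45·k - 30 + 14·n² - 18·k·n)·(-5·n - 8 - k)·(5 - 8·k)    [combine like terms]
= (-115·n² - 184·n - 23·k·n + 225·k·n + 360·k + 45·k² + 150·n + 240 + 30·k - 70·n³ - 112·n² - 14·k·n² + 90·k·n² + 144·k·n + 18·k²·n)·(5 - 8·k)    [distributive law]
= (-227·n² - 34·n + 346·k·n + 390·k + 45·k² + 240 - 70·n³ + 76·k·n² + 18·k²·n)·(5 - 8·k)    [combine like terms]
= -1135·n² + 1816·k·n² - 170·n + 272·k·n + 1730·k·n - 2768·k²·n + 1950·k - 3120·k² + 225·k² - 360·k³ + 1200 - 1920·k - 350·n³ + 560·k·n³ + 380·k·n² - 608·k²·n² + 90·k²·n - 144·k³·n    [distributive law]
= -1135·n² + 2196·k·n² - 170·n + 2002·k·n - 2678·k²·n + 30·k - 2895·k² - 360·k³ + 1200 - 350·n³ + 560·k·n³ - 608·k²·n² - 144·k³·n    [combine like terms]

-1135·n² + 2196·k·n² - 170·n + 2002·k·n - 2678·k²·n + 30·k - 2895·k² - 360·k³ + 1200 - 350·n³ + 560·k·n³ - 608·k²·n² - 144·k³·n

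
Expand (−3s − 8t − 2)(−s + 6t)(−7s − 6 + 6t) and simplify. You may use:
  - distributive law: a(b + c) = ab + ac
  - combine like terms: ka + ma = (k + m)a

−21s^3 − 32s^2 + 88s^2t + 156st + 276st^2 + 216t^2 − 288t^3 − 12s + 72t

(−3s − 8t − 2)(−s + 6t)(−7s − 6 + 6t)
= (3s^2 − 18st + 8st − 48t^2 + 2s − 12t)(−7s − 6 + 6t)    [distributive law]
= (3s^2 − 10st − 48t^2 + 2s − 12t)(−7s − 6 + 6t)    [combine like terms]
= −21s^3 − 18s^2 + 18s^2t + 70s^2t + 60st − 60st^2 + 336st^2 + 288t^2 − 288t^3 − 14s^2 − 12s + 12st + 84st + 72t − 72t^2    [distributive law]
= −21s^3 − 32s^2 + 88s^2t + 156st + 276st^2 + 216t^2 − 288t^3 − 12s + 72t    [combine like terms]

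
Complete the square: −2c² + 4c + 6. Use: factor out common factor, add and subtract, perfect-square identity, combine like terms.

−2c² + 4c + 6
= −2(c² − 2c) + 6    [factor out -2 from the c-terms]
= −2(c² − 2c + 1 − 1) + 6    [add and subtract 1 inside the bracket]
= −2(c − 1)² + 2 + 6    [perfect-square identity]
= −2(c − 1)² + 8    [combine constants]

−2(c − 1)² + 8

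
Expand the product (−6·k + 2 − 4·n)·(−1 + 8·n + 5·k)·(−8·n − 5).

(−6·k + 2 − 4·n)·(−1 + 8·n + 5·k)·(−8·n − 5)
= (6·k − 48·k·n − 30·k^2 − 2 + 16·n + 10·k + 4·n − 32·n^2 − 20·k·n)·(−8·n − 5)    [distributive law]
= (16·k − 68·k·n − 30·k^2 − 2 + 20·n − 32·n^2)·(−8·n − 5)    [combine like terms]
= −128·k·n − 80·k + 544·k·n^2 + 340·k·n + 240·k^2·n + 150·k^2 + 16·n + 10 − 160·n^2 − 100·n + 256·n^3 + 160·n^2    [distributive law]
= 212·k·n − 80·k + 544·k·n^2 + 240·k^2·n + 150·k^2 − 84·n + 10 + 256·n^3    [combine like terms]

212·k·n − 80·k + 544·k·n^2 + 240·k^2·n + 150·k^2 − 84·n + 10 + 256·n^3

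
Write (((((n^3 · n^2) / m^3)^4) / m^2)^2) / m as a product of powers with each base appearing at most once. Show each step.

(((((n^3 · n^2) / m^3)^4) / m^2)^2) / m
= (((((n^3 · n^2) / m^3)^4)^2) / ((m^2)^2)) / m    [power of a quotient]
= ((((n^3 · n^2) / m^3)^8) / ((m^2)^2)) / m    [power of a power]
= ((((n^3 · n^2)^8) / ((m^3)^8)) / ((m^2)^2)) / m    [power of a quotient]
= (((((n^3)^8) · ((n^2)^8)) / ((m^3)^8)) / ((m^2)^2)) / m    [power of a product]
= (((n^24 · ((n^2)^8)) / ((m^3)^8)) / ((m^2)^2)) / m    [power of a power]
= (((n^24 · n^16) / ((m^3)^8)) / ((m^2)^2)) / m    [power of a power]
= ((n^40 / ((m^3)^8)) / ((m^2)^2)) / m    [product of powers]
= ((n^40 / m^24) / ((m^2)^2)) / m    [power of a power]
= ((n^40 / m^24) / m^4) / m    [power of a power]
= m^(-29)n^40    [quotient of powers; product of powers]

m^(-29)n^40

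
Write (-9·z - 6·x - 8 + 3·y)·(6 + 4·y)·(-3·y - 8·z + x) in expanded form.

274·y·z + 432·z² + 234·x·z + 12·y²·z + 288·y·z² + 156·x·y·z + 94·x·y - 36·x² + 84·x·y² - 24·x²·y + 144·y + 384·z - 48·x + 42·y² - 36·y³

(-9·z - 6·x - 8 + 3·y)·(6 + 4·y)·(-3·y - 8·z + x)
= (-54·z - 36·y·z - 36·x - 24·x·y - 48 - 32·y + 18·y + 12·y²)·(-3·y - 8·z + x)    [distributive law]
= (-54·z - 36·y·z - 36·x - 24·x·y - 48 - 14·y + 12·y²)·(-3·y - 8·z + x)    [combine like terms]
= 162·y·z + 432·z² - 54·x·z + 108·y²·z + 288·y·z² - 36·x·y·z + 108·x·y + 288·x·z - 36·x² + 72·x·y² + 192·x·y·z - 24·x²·y + 144·y + 384·z - 48·x + 42·y² + 112·y·z - 14·x·y - 36·y³ - 96·y²·z + 12·x·y²    [distributive law]
= 274·y·z + 432·z² + 234·x·z + 12·y²·z + 288·y·z² + 156·x·y·z + 94·x·y - 36·x² + 84·x·y² - 24·x²·y + 144·y + 384·z - 48·x + 42·y² - 36·y³    [combine like terms]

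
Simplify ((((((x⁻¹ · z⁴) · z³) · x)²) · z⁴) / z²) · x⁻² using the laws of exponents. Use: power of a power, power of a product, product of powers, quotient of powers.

((((((x⁻¹ · z⁴) · z³) · x)²) · z⁴) / z²) · x⁻²
= ((((((x⁻¹ · z⁴) · z³)²) · (x²)) · z⁴) / z²) · x⁻²    [power of a product]
= ((((((x⁻¹ · z⁴)²) · ((z³)²)) · (x²)) · z⁴) / z²) · x⁻²    [power of a product]
= (((((((x⁻¹)²) · ((z⁴)²)) · ((z³)²)) · (x²)) · z⁴) / z²) · x⁻²    [power of a product]
= (((((x⁻² · ((z⁴)²)) · ((z³)²)) · (x²)) · z⁴) / z²) · x⁻²    [power of a power]
= (((((x⁻² · z⁸) · ((z³)²)) · (x²)) · z⁴) / z²) · x⁻²    [power of a power]
= (((((x⁻² · z⁸) · z⁶) · (x²)) · z⁴) / z²) · x⁻²    [power of a power]
= x⁻²z¹⁶    [quotient of powers; product of powers]

x⁻²z¹⁶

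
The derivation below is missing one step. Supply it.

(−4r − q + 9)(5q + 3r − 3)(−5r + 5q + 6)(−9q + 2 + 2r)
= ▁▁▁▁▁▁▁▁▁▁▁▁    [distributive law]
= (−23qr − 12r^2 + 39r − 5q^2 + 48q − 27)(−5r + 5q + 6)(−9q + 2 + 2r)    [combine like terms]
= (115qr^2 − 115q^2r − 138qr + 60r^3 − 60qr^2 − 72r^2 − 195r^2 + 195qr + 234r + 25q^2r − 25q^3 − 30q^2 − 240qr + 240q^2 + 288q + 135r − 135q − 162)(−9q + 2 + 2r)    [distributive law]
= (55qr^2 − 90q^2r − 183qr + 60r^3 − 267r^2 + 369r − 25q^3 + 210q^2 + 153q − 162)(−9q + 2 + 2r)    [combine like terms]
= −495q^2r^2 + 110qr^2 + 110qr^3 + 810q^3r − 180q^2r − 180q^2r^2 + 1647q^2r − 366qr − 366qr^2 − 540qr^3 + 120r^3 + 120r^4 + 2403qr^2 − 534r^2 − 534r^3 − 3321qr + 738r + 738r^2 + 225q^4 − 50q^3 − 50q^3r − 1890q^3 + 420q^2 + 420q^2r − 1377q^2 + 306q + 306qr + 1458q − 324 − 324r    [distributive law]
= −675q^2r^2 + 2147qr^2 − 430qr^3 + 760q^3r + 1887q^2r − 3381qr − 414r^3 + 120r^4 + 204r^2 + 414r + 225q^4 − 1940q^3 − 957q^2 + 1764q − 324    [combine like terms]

Applying distributive law to the line above:

(−20qr − 12r^2 + 12r − 5q^2 − 3qr + 3q + 45q + 27r − 27)(−5r + 5q + 6)(−9q + 2 + 2r)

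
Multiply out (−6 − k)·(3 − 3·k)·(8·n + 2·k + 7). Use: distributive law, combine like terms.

(−6 − k)·(3 − 3·k)·(8·n + 2·k + 7)
= (−18 + 18·k − 3·k + 3·k^2)·(8·n + 2·k + 7)    [distributive law]
= (−18 + 15·k + 3·k^2)·(8·n + 2·k + 7)    [combine like terms]
= −144·n − 36·k − 126 + 120·k·n + 30·k^2 + 105·k + 24·k^2·n + 6·k^3 + 21·k^2    [distributive law]
= −144·n + 69·k − 126 + 120·k·n + 51·k^2 + 24·k^2·n + 6·k^3    [combine like terms]

−144·n + 69·k − 126 + 120·k·n + 51·k^2 + 24·k^2·n + 6·k^3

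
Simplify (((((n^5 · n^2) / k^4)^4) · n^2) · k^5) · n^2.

k^(-11)n^32

(((((n^5 · n^2) / k^4)^4) · n^2) · k^5) · n^2
= (((((n^5 · n^2)^4) / ((k^4)^4)) · n^2) · k^5) · n^2    [power of a quotient]
= ((((((n^5)^4) · ((n^2)^4)) / ((k^4)^4)) · n^2) · k^5) · n^2    [power of a product]
= ((((n^20 · ((n^2)^4)) / ((k^4)^4)) · n^2) · k^5) · n^2    [power of a power]
= ((((n^20 · n^8) / ((k^4)^4)) · n^2) · k^5) · n^2    [power of a power]
= (((n^28 / ((k^4)^4)) · n^2) · k^5) · n^2    [product of powers]
= (((n^28 / k^16) · n^2) · k^5) · n^2    [power of a power]
= k^(-11)n^32    [quotient of powers; product of powers]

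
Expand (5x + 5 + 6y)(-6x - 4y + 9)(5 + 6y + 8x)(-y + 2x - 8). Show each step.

(5x + 5 + 6y)(-6x - 4y + 9)(5 + 6y + 8x)(-y + 2x - 8)
= (-30x^2 - 20xy + 45x - 30x - 20y + 45 - 36xy - 24y^2 + 54y)(5 + 6y + 8x)(-y + 2x - 8)    [distributive law]
= (-30x^2 - 56xy + 15x + 34y + 45 - 24y^2)(5 + 6y + 8x)(-y + 2x - 8)    [combine like terms]
= (-150x^2 - 180x^2y - 240x^3 - 280xy - 336xy^2 - 448x^2y + 75x + 90xy + 120x^2 + 170y + 204y^2 + 272xy + 225 + 270y + 360x - 120y^2 - 144y^3 - 192xy^2)(-y + 2x - 8)    [distributive law]
= (-30x^2 - 628x^2y - 240x^3 + 82xy - 528xy^2 + 435x + 440y + 84y^2 + 225 - 144y^3)(-y + 2x - 8)    [combine like terms]
= 30x^2y - 60x^3 + 240x^2 + 628x^2y^2 - 1256x^3y + 5024x^2y + 240x^3y - 480x^4 + 1920x^3 - 82xy^2 + 164x^2y - 656xy + 528xy^3 - 1056x^2y^2 + 4224xy^2 - 435xy + 870x^2 - 3480x - 440y^2 + 880xy - 3520y - 84y^3 + 168xy^2 - 672y^2 - 225y + 450x - 1800 + 144y^4 - 288xy^3 + 1152y^3    [distributive law]
= 5218x^2y + 1860x^3 + 1110x^2 - 428x^2y^2 - 1016x^3y - 480x^4 + 4310xy^2 - 211xy + 240xy^3 - 3030x - 1112y^2 - 3745y + 1068y^3 - 1800 + 144y^4    [combine like terms]

5218x^2y + 1860x^3 + 1110x^2 - 428x^2y^2 - 1016x^3y - 480x^4 + 4310xy^2 - 211xy + 240xy^3 - 3030x - 1112y^2 - 3745y + 1068y^3 - 1800 + 144y^4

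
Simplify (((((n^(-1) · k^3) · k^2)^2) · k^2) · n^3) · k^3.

(((((n^(-1) · k^3) · k^2)^2) · k^2) · n^3) · k^3
= (((((n^(-1) · k^3)^2) · ((k^2)^2)) · k^2) · n^3) · k^3    [power of a product]
= ((((((n^(-1))^2) · ((k^3)^2)) · ((k^2)^2)) · k^2) · n^3) · k^3    [power of a product]
= ((((n^(-2) · ((k^3)^2)) · ((k^2)^2)) · k^2) · n^3) · k^3    [power of a power]
= ((((n^(-2) · k^6) · ((k^2)^2)) · k^2) · n^3) · k^3    [power of a power]
= ((((n^(-2) · k^6) · k^4) · k^2) · n^3) · k^3    [power of a power]
= k^15n    [product of powers]

k^15n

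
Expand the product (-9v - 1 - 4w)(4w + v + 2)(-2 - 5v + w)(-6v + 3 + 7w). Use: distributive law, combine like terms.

(-9v - 1 - 4w)(4w + v + 2)(-2 - 5v + w)(-6v + 3 + 7w)
= (-36vw - 9v^2 - 18v - 4w - v - 2 - 16w^2 - 4vw - 8w)(-2 - 5v + w)(-6v + 3 + 7w)    [distributive law]
= (-40vw - 9v^2 - 19v - 12w - 2 - 16w^2)(-2 - 5v + w)(-6v + 3 + 7w)    [combine like terms]
= (80vw + 200v^2w - 40vw^2 + 18v^2 + 45v^3 - 9v^2w + 38v + 95v^2 - 19vw + 24w + 60vw - 12w^2 + 4 + 10v - 2w + 32w^2 + 80vw^2 - 16w^3)(-6v + 3 + 7w)    [distributive law]
= (121vw + 191v^2w + 40vw^2 + 113v^2 + 45v^3 + 48v + 22w + 20w^2 + 4 - 16w^3)(-6v + 3 + 7w)    [combine like terms]
= -726v^2w + 363vw + 847vw^2 - 1146v^3w + 573v^2w + 1337v^2w^2 - 240v^2w^2 + 120vw^2 + 280vw^3 - 678v^3 + 339v^2 + 791v^2w - 270v^4 + 135v^3 + 315v^3w - 288v^2 + 144v + 336vw - 132vw + 66w + 154w^2 - 120vw^2 + 60w^2 + 140w^3 - 24v + 12 + 28w + 96vw^3 - 48w^3 - 112w^4    [distributive law]
= 638v^2w + 567vw + 847vw^2 - 831v^3w + 1097v^2w^2 + 376vw^3 - 543v^3 + 51v^2 - 270v^4 + 120v + 94w + 214w^2 + 92w^3 + 12 - 112w^4    [combine like terms]

638v^2w + 567vw + 847vw^2 - 831v^3w + 1097v^2w^2 + 376vw^3 - 543v^3 + 51v^2 - 270v^4 + 120v + 94w + 214w^2 + 92w^3 + 12 - 112w^4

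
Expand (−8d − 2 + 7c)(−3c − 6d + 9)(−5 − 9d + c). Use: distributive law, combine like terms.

(−8d − 2 + 7c)(−3c − 6d + 9)(−5 − 9d + c)
= (24cd + 48d² − 72d + 6c + 12d − 18 − 21c² − 42cd + 63c)(−5 − 9d + c)    [distributive law]
= (−18cd + 48d² − 60d + 69c − 18 − 21c²)(−5 − 9d + c)    [combine like terms]
= 90cd + 162cd² − 18c²d − 240d² − 432d³ + 48cd² + 300d + 540d² − 60cd − 345c − 621cd + 69c² + 90 + 162d − 18c + 105c² + 189c²d − 21c³    [distributive law]
= −591cd + 210cd² + 171c²d + 300d² − 432d³ + 462d − 363c + 174c² + 90 − 21c³    [combine like terms]

−591cd + 210cd² + 171c²d + 300d² − 432d³ + 462d − 363c + 174c² + 90 − 21c³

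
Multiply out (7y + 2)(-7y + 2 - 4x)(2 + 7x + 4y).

(7y + 2)(-7y + 2 - 4x)(2 + 7x + 4y)
= (-49y^2 + 14y - 28xy - 14y + 4 - 8x)(2 + 7x + 4y)    [distributive law]
= (-49y^2 - 28xy + 4 - 8x)(2 + 7x + 4y)    [combine like terms]
= -98y^2 - 343xy^2 - 196y^3 - 56xy - 196x^2y - 112xy^2 + 8 + 28x + 16y - 16x - 56x^2 - 32xy    [distributive law]
= -98y^2 - 455xy^2 - 196y^3 - 88xy - 196x^2y + 8 + 12x + 16y - 56x^2    [combine like terms]

-98y^2 - 455xy^2 - 196y^3 - 88xy - 196x^2y + 8 + 12x + 16y - 56x^2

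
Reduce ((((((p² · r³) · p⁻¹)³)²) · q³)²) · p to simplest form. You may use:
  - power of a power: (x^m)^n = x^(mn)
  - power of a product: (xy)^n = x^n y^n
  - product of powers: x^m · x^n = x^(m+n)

((((((p² · r³) · p⁻¹)³)²) · q³)²) · p
= ((((((p² · r³) · p⁻¹)³)²)²) · ((q³)²)) · p    [power of a product]
= (((((p² · r³) · p⁻¹)³)⁴) · ((q³)²)) · p    [power of a power]
= ((((p² · r³) · p⁻¹)¹²) · ((q³)²)) · p    [power of a power]
= ((((p² · r³)¹²) · ((p⁻¹)¹²)) · ((q³)²)) · p    [power of a product]
= (((((p²)¹²) · ((r³)¹²)) · ((p⁻¹)¹²)) · ((q³)²)) · p    [power of a product]
= (((p²⁴ · ((r³)¹²)) · ((p⁻¹)¹²)) · ((q³)²)) · p    [power of a power]
= (((p²⁴ · r³⁶) · ((p⁻¹)¹²)) · ((q³)²)) · p    [power of a power]
= (((p²⁴ · r³⁶) · p⁻¹²) · ((q³)²)) · p    [power of a power]
= (((p²⁴ · r³⁶) · p⁻¹²) · q⁶) · p    [power of a power]
= p¹³q⁶r³⁶    [product of powers]

p¹³q⁶r³⁶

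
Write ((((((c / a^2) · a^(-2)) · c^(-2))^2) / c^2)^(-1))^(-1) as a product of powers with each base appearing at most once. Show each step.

a^(-8)c^(-4)

((((((c / a^2) · a^(-2)) · c^(-2))^2) / c^2)^(-1))^(-1)
= (((((c / a^2) · a^(-2)) · c^(-2))^2) / c^2)^1    [power of a power]
= (((((c / a^2) · a^(-2)) · c^(-2))^2)^1) / ((c^2)^1)    [power of a quotient]
= ((((c / a^2) · a^(-2)) · c^(-2))^2) / ((c^2)^1)    [power of a power]
= ((((c / a^2) · a^(-2))^2) · ((c^(-2))^2)) / ((c^2)^1)    [power of a product]
= ((((c / a^2)^2) · ((a^(-2))^2)) · ((c^(-2))^2)) / ((c^2)^1)    [power of a product]
= ((((c^2) / ((a^2)^2)) · ((a^(-2))^2)) · ((c^(-2))^2)) / ((c^2)^1)    [power of a quotient]
= (((c^2 / a^4) · ((a^(-2))^2)) · ((c^(-2))^2)) / ((c^2)^1)    [power of a power]
= (((c^2 / a^4) · a^(-4)) · ((c^(-2))^2)) / ((c^2)^1)    [power of a power]
= (((c^2 / a^4) · a^(-4)) · c^(-4)) / ((c^2)^1)    [power of a power]
= (((c^2 / a^4) · a^(-4)) · c^(-4)) / c^2    [power of a power]
= a^(-8)c^(-4)    [quotient of powers; product of powers]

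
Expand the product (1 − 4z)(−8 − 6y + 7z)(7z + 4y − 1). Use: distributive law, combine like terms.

(1 − 4z)(−8 − 6y + 7z)(7z + 4y − 1)
= (−8 − 6y + 7z + 32z + 24yz − 28z²)(7z + 4y − 1)    [distributive law]
= (−8 − 6y + 39z + 24yz − 28z²)(7z + 4y − 1)    [combine like terms]
= −56z − 32y + 8 − 42yz − 24y² + 6y + 273z² + 156yz − 39z + 168yz² + 96y²z − 24yz − 196z³ − 112yz² + 28z²    [distributive law]
= −95z − 26y + 8 + 90yz − 24y² + 301z² + 56yz² + 96y²z − 196z³    [combine like terms]

−95z − 26y + 8 + 90yz − 24y² + 301z² + 56yz² + 96y²z − 196z³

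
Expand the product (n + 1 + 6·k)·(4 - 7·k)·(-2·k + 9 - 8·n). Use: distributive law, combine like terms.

-207·k·n + 4·n - 32·n^2 + 350·k^2·n + 56·k·n^2 + 145·k + 36 - 412·k^2 + 84·k^3

(n + 1 + 6·k)·(4 - 7·k)·(-2·k + 9 - 8·n)
= (4·n - 7·k·n + 4 - 7·k + 24·k - 42·k^2)·(-2·k + 9 - 8·n)    [distributive law]
= (4·n - 7·k·n + 4 + 17·k - 42·k^2)·(-2·k + 9 - 8·n)    [combine like terms]
= -8·k·n + 36·n - 32·n^2 + 14·k^2·n - 63·k·n + 56·k·n^2 - 8·k + 36 - 32·n - 34·k^2 + 153·k - 136·k·n + 84·k^3 - 378·k^2 + 336·k^2·n    [distributive law]
= -207·k·n + 4·n - 32·n^2 + 350·k^2·n + 56·k·n^2 + 145·k + 36 - 412·k^2 + 84·k^3    [combine like terms]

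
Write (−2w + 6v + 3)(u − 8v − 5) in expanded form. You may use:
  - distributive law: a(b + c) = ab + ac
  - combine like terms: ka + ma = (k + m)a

(−2w + 6v + 3)(u − 8v − 5)
= −2uw + 16vw + 10w + 6uv − 48v^2 − 30v + 3u − 24v − 15    [distributive law]
= −2uw + 16vw + 10w + 6uv − 48v^2 − 54v + 3u − 15    [combine like terms]

−2uw + 16vw + 10w + 6uv − 48v^2 − 54v + 3u − 15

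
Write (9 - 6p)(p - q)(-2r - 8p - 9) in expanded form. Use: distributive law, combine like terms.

-18pr - 18p² - 81p + 18qr + 18pq + 81q + 12p²r + 48p³ - 12pqr - 48p²q

(9 - 6p)(p - q)(-2r - 8p - 9)
= (9p - 9q - 6p² + 6pq)(-2r - 8p - 9)    [distributive law]
= -18pr - 72p² - 81p + 18qr + 72pq + 81q + 12p²r + 48p³ + 54p² - 12pqr - 48p²q - 54pq    [distributive law]
= -18pr - 18p² - 81p + 18qr + 18pq + 81q + 12p²r + 48p³ - 12pqr - 48p²q    [combine like terms]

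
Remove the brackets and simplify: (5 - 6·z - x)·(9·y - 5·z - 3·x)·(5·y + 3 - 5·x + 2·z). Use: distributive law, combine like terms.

225·y^2 + 135·y - 327·x·y - 197·y·z - 75·z + 164·x·z + 40·z^2 - 45·x + 84·x^2 - 270·y^2·z + 367·x·y·z + 42·y·z^2 - 104·x·z^2 + 60·z^3 - 109·x^2·z - 45·x·y^2 + 60·x^2·y - 15·x^3

(5 - 6·z - x)·(9·y - 5·z - 3·x)·(5·y + 3 - 5·x + 2·z)
= (45·y - 25·z - 15·x - 54·y·z + 30·z^2 + 18·x·z - 9·x·y + 5·x·z + 3·x^2)·(5·y + 3 - 5·x + 2·z)    [distributive law]
= (45·y - 25·z - 15·x - 54·y·z + 30·z^2 + 23·x·z - 9·x·y + 3·x^2)·(5·y + 3 - 5·x + 2·z)    [combine like terms]
= 225·y^2 + 135·y - 225·x·y + 90·y·z - 125·y·z - 75·z + 125·x·z - 50·z^2 - 75·x·y - 45·x + 75·x^2 - 30·x·z - 270·y^2·z - 162·y·z + 270·x·y·z - 108·y·z^2 + 150·y·z^2 + 90·z^2 - 150·x·z^2 + 60·z^3 + 115·x·y·z + 69·x·z - 115·x^2·z + 46·x·z^2 - 45·x·y^2 - 27·x·y + 45·x^2·y - 18·x·y·z + 15·x^2·y + 9·x^2 - 15·x^3 + 6·x^2·z    [distributive law]
= 225·y^2 + 135·y - 327·x·y - 197·y·z - 75·z + 164·x·z + 40·z^2 - 45·x + 84·x^2 - 270·y^2·z + 367·x·y·z + 42·y·z^2 - 104·x·z^2 + 60·z^3 - 109·x^2·z - 45·x·y^2 + 60·x^2·y - 15·x^3    [combine like terms]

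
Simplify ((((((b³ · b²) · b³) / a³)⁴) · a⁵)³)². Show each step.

a⁻⁴²b¹⁹²

((((((b³ · b²) · b³) / a³)⁴) · a⁵)³)²
= (((((b³ · b²) · b³) / a³)⁴) · a⁵)⁶    [power of a power]
= (((((b³ · b²) · b³) / a³)⁴)⁶) · ((a⁵)⁶)    [power of a product]
= ((((b³ · b²) · b³) / a³)²⁴) · ((a⁵)⁶)    [power of a power]
= ((((b³ · b²) · b³)²⁴) / ((a³)²⁴)) · ((a⁵)⁶)    [power of a quotient]
= ((((b³ · b²)²⁴) · ((b³)²⁴)) / ((a³)²⁴)) · ((a⁵)⁶)    [power of a product]
= (((((b³)²⁴) · ((b²)²⁴)) · ((b³)²⁴)) / ((a³)²⁴)) · ((a⁵)⁶)    [power of a product]
= (((b⁷² · ((b²)²⁴)) · ((b³)²⁴)) / ((a³)²⁴)) · ((a⁵)⁶)    [power of a power]
= (((b⁷² · b⁴⁸) · ((b³)²⁴)) / ((a³)²⁴)) · ((a⁵)⁶)    [power of a power]
= ((b¹²⁰ · ((b³)²⁴)) / ((a³)²⁴)) · ((a⁵)⁶)    [product of powers]
= ((b¹²⁰ · b⁷²) / ((a³)²⁴)) · ((a⁵)⁶)    [power of a power]
= (b¹⁹² / ((a³)²⁴)) · ((a⁵)⁶)    [product of powers]
= (b¹⁹² / a⁷²) · ((a⁵)⁶)    [power of a power]
= (b¹⁹² / a⁷²) · a³⁰    [power of a power]
= a⁻⁴²b¹⁹²    [quotient of powers]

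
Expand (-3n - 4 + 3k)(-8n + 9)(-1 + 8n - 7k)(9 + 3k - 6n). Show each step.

1902n^2 - 4422kn^2 + 1632n^3 + 2736kn^3 - 1152n^4 - 2088k^2n^2 - 2853n - 384kn + 3261k^2n + 324 + 2133k - 1026k^2 + 504k^3n - 567k^3

(-3n - 4 + 3k)(-8n + 9)(-1 + 8n - 7k)(9 + 3k - 6n)
= (24n^2 - 27n + 32n - 36 - 24kn + 27k)(-1 + 8n - 7k)(9 + 3k - 6n)    [distributive law]
= (24n^2 + 5n - 36 - 24kn + 27k)(-1 + 8n - 7k)(9 + 3k - 6n)    [combine like terms]
= (-24n^2 + 192n^3 - 168kn^2 - 5n + 40n^2 - 35kn + 36 - 288n + 252k + 24kn - 192kn^2 + 168k^2n - 27k + 216kn - 189k^2)(9 + 3k - 6n)    [distributive law]
= (16n^2 + 192n^3 - 360kn^2 - 293n + 205kn + 36 + 225k + 168k^2n - 189k^2)(9 + 3k - 6n)    [combine like terms]
= 144n^2 + 48kn^2 - 96n^3 + 1728n^3 + 576kn^3 - 1152n^4 - 3240kn^2 - 1080k^2n^2 + 2160kn^3 - 2637n - 879kn + 1758n^2 + 1845kn + 615k^2n - 1230kn^2 + 324 + 108k - 216n + 2025k + 675k^2 - 1350kn + 1512k^2n + 504k^3n - 1008k^2n^2 - 1701k^2 - 567k^3 + 1134k^2n    [distributive law]
= 1902n^2 - 4422kn^2 + 1632n^3 + 2736kn^3 - 1152n^4 - 2088k^2n^2 - 2853n - 384kn + 3261k^2n + 324 + 2133k - 1026k^2 + 504k^3n - 567k^3    [combine like terms]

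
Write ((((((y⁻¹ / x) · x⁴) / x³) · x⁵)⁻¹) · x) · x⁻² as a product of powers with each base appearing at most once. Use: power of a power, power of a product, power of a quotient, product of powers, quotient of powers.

x⁻⁶·y

((((((y⁻¹ / x) · x⁴) / x³) · x⁵)⁻¹) · x) · x⁻²
= ((((((y⁻¹ / x) · x⁴) / x³)⁻¹) · ((x⁵)⁻¹)) · x) · x⁻²    [power of a product]
= ((((((y⁻¹ / x) · x⁴)⁻¹) / ((x³)⁻¹)) · ((x⁵)⁻¹)) · x) · x⁻²    [power of a quotient]
= ((((((y⁻¹ / x)⁻¹) · ((x⁴)⁻¹)) / ((x³)⁻¹)) · ((x⁵)⁻¹)) · x) · x⁻²    [power of a product]
= (((((((y⁻¹)⁻¹) / (x⁻¹)) · ((x⁴)⁻¹)) / ((x³)⁻¹)) · ((x⁵)⁻¹)) · x) · x⁻²    [power of a quotient]
= (((((y / (x⁻¹)) · ((x⁴)⁻¹)) / ((x³)⁻¹)) · ((x⁵)⁻¹)) · x) · x⁻²    [power of a power]
= (((((y / x⁻¹) · x⁻⁴) / ((x³)⁻¹)) · ((x⁵)⁻¹)) · x) · x⁻²    [power of a power]
= (((((y / x⁻¹) · x⁻⁴) / x⁻³) · ((x⁵)⁻¹)) · x) · x⁻²    [power of a power]
= (((((y / x⁻¹) · x⁻⁴) / x⁻³) · x⁻⁵) · x) · x⁻²    [power of a power]
= x⁻⁶·y    [quotient of powers; product of powers]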